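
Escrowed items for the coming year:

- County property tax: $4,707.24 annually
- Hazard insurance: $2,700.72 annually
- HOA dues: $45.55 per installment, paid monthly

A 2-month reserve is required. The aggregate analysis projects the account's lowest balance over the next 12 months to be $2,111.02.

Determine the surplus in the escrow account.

$785.26

County property tax — $4,707.24 annually
Hazard insurance — $2,700.72 annually
HOA dues — $45.55 × 12 = $546.60 annually
Total annual escrow = $4,707.24 + $2,700.72 + $546.60 = $7,954.56
Monthly escrow = $7,954.56 / 12 = $662.88
Cushion = 2 × $662.88 = $1,325.76
Surplus = $2,111.02 − $1,325.76 = $785.26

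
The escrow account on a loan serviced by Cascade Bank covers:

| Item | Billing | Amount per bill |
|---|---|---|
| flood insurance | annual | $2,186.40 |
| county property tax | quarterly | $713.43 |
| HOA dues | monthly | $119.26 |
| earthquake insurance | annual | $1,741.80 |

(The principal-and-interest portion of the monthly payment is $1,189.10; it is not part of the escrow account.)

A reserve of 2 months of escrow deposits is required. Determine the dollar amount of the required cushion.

Flood insurance: $2,186.40
County property tax: $713.43 × 4 = $2,853.72
HOA dues: $119.26 × 12 = $1,431.12
Earthquake insurance: $1,741.80
Annual escrow total = $2,186.40 + $2,853.72 + $1,431.12 + $1,741.80 = $8,213.04
Monthly escrow = $8,213.04 ÷ 12 = $684.42
Cushion = 2 × $684.42 = $1,368.84

$1,368.84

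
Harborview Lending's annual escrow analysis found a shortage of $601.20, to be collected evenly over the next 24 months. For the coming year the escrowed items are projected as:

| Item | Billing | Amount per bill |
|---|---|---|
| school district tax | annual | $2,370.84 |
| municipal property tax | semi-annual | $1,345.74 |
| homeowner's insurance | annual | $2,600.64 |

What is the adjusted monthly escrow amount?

$663.63

School district tax — $2,370.84 per year
Municipal property tax — $1,345.74 × 2 = $2,691.48 per year
Homeowner's insurance — $2,600.64 per year
Combined annual = $7,662.96
Monthly = $7,662.96 ÷ 12 = $638.58
Shortage per month = $601.20 / 24 = $25.05
New monthly escrow = $638.58 + $25.05 = $663.63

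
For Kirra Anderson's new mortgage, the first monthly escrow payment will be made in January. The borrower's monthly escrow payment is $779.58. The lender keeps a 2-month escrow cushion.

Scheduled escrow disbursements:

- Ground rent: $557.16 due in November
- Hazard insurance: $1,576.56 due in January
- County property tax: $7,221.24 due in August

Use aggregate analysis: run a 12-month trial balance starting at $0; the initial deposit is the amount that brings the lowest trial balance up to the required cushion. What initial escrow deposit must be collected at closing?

Cushion = 2 × $779.58 = $1,559.16
Trial balance (start $0, +$779.58 each month, − disbursements):
  Jan: +$779.58 − $1,576.56 → -$796.98
  Feb: +$779.58 → -$17.40
  Mar: +$779.58 → $762.18
  Apr: +$779.58 → $1,541.76
  May: +$779.58 → $2,321.34
  Jun: +$779.58 → $3,100.92
  Jul: +$779.58 → $3,880.50
  Aug: +$779.58 − $7,221.24 → -$2,561.16
  Sep: +$779.58 → -$1,781.58
  Oct: +$779.58 → -$1,002.00
  Nov: +$779.58 − $557.16 → -$779.58
  Dec: +$779.58 → $0.00
Lowest trial balance = -$2,561.16 (Aug)
Initial deposit = cushion − low point = $1,559.16 − (-$2,561.16) = $4,120.32

$4,120.32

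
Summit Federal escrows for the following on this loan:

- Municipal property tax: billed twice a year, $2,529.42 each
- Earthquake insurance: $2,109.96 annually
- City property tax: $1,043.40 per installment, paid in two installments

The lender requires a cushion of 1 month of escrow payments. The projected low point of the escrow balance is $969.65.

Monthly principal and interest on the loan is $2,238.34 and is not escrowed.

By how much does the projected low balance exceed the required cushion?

Municipal property tax — $2,529.42 × 2 = $5,058.84
Earthquake insurance — $2,109.96
City property tax — $1,043.40 × 2 = $2,086.80
Annual escrow total = $9,255.60
Per month = $9,255.60 / 12 = $771.30
Required reserve = 1 × $771.30 = $771.30
Excess over cushion: $969.65 − $771.30 = $198.35

$198.35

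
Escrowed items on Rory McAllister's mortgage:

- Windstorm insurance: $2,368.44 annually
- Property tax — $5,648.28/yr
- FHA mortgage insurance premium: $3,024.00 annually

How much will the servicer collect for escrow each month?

$920.06

Windstorm insurance: $2,368.44 per year
Property tax: $5,648.28 per year
FHA mortgage insurance premium: $3,024.00 per year
Yearly total = $11,040.72
Per month = $11,040.72 ÷ 12 = $920.06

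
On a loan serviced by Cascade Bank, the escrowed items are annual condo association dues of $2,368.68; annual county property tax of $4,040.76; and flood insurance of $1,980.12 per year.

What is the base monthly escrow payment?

$699.13

Condo association dues — $2,368.68 per year
County property tax — $4,040.76 per year
Flood insurance — $1,980.12 per year
Yearly total = $2,368.68 + $4,040.76 + $1,980.12 = $8,389.56
Base monthly escrow = $8,389.56 / 12 = $699.13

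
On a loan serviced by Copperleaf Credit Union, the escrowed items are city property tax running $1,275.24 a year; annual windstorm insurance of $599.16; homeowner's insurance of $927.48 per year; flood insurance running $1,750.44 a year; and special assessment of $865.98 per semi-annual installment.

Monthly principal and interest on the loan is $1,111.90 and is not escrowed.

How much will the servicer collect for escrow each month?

$523.69

City property tax: $1,275.24/yr
Windstorm insurance: $599.16/yr
Homeowner's insurance: $927.48/yr
Flood insurance: $1,750.44/yr
Special assessment: $865.98 × 2 = $1,731.96/yr
Total annual escrow = $6,284.28
Monthly escrow = $6,284.28 / 12 = $523.69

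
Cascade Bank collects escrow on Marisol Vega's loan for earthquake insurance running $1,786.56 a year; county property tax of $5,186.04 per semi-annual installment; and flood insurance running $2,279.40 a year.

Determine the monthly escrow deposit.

$1,203.17

Earthquake insurance = $1,786.56
County property tax = $5,186.04 × 2 = $10,372.08
Flood insurance = $2,279.40
Annual escrow total = $14,438.04
Per month = $14,438.04 ÷ 12 = $1,203.17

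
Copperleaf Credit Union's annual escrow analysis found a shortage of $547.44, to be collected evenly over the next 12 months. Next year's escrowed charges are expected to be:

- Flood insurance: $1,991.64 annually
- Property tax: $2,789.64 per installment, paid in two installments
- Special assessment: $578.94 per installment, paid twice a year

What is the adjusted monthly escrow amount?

Flood insurance: $1,991.64 annually
Property tax: $2,789.64 × 2 = $5,579.28 annually
Special assessment: $578.94 × 2 = $1,157.88 annually
Annual escrow total = $8,728.80
Monthly = $8,728.80 / 12 = $727.40
Shortage spread = $547.44 / 12 = $45.62/mo
Adjusted monthly = $727.40 + $45.62 = $773.02

$773.02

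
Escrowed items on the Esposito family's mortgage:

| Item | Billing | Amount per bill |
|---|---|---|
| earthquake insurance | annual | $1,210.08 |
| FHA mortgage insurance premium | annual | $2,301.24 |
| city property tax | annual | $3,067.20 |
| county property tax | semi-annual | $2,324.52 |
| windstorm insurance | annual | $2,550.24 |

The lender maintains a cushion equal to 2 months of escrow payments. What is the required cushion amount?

$2,296.30

Earthquake insurance: $1,210.08
FHA mortgage insurance premium: $2,301.24
City property tax: $3,067.20
County property tax: $2,324.52 × 2 = $4,649.04
Windstorm insurance: $2,550.24
Combined annual = $1,210.08 + $2,301.24 + $3,067.20 + $4,649.04 + $2,550.24 = $13,777.80
Base monthly escrow = $13,777.80 ÷ 12 = $1,148.15
Reserve = 2 × $1,148.15 = $2,296.30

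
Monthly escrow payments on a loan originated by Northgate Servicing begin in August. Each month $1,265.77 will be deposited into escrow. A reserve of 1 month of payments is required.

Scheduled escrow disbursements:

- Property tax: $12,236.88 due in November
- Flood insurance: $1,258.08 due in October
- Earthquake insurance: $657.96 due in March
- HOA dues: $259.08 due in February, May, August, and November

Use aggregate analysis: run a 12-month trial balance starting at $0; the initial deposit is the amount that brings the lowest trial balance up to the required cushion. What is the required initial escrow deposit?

$10,215.81

Cushion = 1 × $1,265.77 = $1,265.77
Trial balance (start $0, +$1,265.77 each month, − disbursements):
  Aug: +$1,265.77 − $259.08 → $1,006.69
  Sep: +$1,265.77 → $2,272.46
  Oct: +$1,265.77 − $1,258.08 → $2,280.15
  Nov: +$1,265.77 − $12,495.96 → -$8,950.04
  Dec: +$1,265.77 → -$7,684.27
  Jan: +$1,265.77 → -$6,418.50
  Feb: +$1,265.77 − $259.08 → -$5,411.81
  Mar: +$1,265.77 − $657.96 → -$4,804.00
  Apr: +$1,265.77 → -$3,538.23
  May: +$1,265.77 − $259.08 → -$2,531.54
  Jun: +$1,265.77 → -$1,265.77
  Jul: +$1,265.77 → $0.00
Lowest trial balance = -$8,950.04 (Nov)
Initial deposit = cushion − low point = $1,265.77 − (-$8,950.04) = $10,215.81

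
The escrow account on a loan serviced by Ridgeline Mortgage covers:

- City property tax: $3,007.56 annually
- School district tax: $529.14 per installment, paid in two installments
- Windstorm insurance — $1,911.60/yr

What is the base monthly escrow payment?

$498.12

City property tax = $3,007.56 annually
School district tax = $529.14 × 2 = $1,058.28 annually
Windstorm insurance = $1,911.60 annually
Yearly total = $5,977.44
Monthly escrow = $5,977.44 ÷ 12 = $498.12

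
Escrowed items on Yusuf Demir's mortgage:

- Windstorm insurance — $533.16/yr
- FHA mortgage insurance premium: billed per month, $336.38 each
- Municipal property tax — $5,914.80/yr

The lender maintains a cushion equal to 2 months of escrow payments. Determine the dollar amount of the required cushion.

Windstorm insurance = $533.16
FHA mortgage insurance premium = $336.38 × 12 = $4,036.56
Municipal property tax = $5,914.80
Combined annual = $533.16 + $4,036.56 + $5,914.80 = $10,484.52
Base monthly escrow = $10,484.52 ÷ 12 = $873.71
Required cushion = 2 × $873.71 = $1,747.42

$1,747.42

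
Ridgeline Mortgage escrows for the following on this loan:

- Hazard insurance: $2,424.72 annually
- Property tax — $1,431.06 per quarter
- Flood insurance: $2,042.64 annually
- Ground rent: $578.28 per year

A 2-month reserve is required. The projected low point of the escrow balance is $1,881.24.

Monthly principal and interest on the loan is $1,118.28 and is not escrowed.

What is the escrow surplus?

Hazard insurance: $2,424.72 per year
Property tax: $1,431.06 × 4 = $5,724.24 per year
Flood insurance: $2,042.64 per year
Ground rent: $578.28 per year
Total per year = $2,424.72 + $5,724.24 + $2,042.64 + $578.28 = $10,769.88
Monthly = $10,769.88 / 12 = $897.49
Required reserve = 2 × $897.49 = $1,794.98
Surplus = $1,881.24 − $1,794.98 = $86.26

$86.26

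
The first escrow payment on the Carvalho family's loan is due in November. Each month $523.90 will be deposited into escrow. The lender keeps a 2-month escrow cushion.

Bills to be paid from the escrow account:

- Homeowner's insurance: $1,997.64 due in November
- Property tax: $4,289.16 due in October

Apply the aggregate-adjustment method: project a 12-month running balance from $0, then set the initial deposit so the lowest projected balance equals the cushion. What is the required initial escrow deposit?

$2,521.54

Cushion = 2 × $523.90 = $1,047.80
Trial balance (start $0, +$523.90 each month, − disbursements):
  Nov: +$523.90 − $1,997.64 → -$1,473.74
  Dec: +$523.90 → -$949.84
  Jan: +$523.90 → -$425.94
  Feb: +$523.90 → $97.96
  Mar: +$523.90 → $621.86
  Apr: +$523.90 → $1,145.76
  May: +$523.90 → $1,669.66
  Jun: +$523.90 → $2,193.56
  Jul: +$523.90 → $2,717.46
  Aug: +$523.90 → $3,241.36
  Sep: +$523.90 → $3,765.26
  Oct: +$523.90 − $4,289.16 → $0.00
Lowest trial balance = -$1,473.74 (Nov)
Initial deposit = cushion − low point = $1,047.80 − (-$1,473.74) = $2,521.54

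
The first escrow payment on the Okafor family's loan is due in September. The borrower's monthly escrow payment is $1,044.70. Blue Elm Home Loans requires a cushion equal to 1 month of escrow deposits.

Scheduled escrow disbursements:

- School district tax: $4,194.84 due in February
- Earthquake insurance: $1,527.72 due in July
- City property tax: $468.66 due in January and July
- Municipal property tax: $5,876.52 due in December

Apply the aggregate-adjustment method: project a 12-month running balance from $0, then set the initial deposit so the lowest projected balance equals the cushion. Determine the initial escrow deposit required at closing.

$5,316.52

Cushion = 1 × $1,044.70 = $1,044.70
Trial balance (start $0, +$1,044.70 each month, − disbursements):
  Sep: +$1,044.70 → $1,044.70
  Oct: +$1,044.70 → $2,089.40
  Nov: +$1,044.70 → $3,134.10
  Dec: +$1,044.70 − $5,876.52 → -$1,697.72
  Jan: +$1,044.70 − $468.66 → -$1,121.68
  Feb: +$1,044.70 − $4,194.84 → -$4,271.82
  Mar: +$1,044.70 → -$3,227.12
  Apr: +$1,044.70 → -$2,182.42
  May: +$1,044.70 → -$1,137.72
  Jun: +$1,044.70 → -$93.02
  Jul: +$1,044.70 − $1,996.38 → -$1,044.70
  Aug: +$1,044.70 → $0.00
Lowest trial balance = -$4,271.82 (Feb)
Initial deposit = cushion − low point = $1,044.70 − (-$4,271.82) = $5,316.52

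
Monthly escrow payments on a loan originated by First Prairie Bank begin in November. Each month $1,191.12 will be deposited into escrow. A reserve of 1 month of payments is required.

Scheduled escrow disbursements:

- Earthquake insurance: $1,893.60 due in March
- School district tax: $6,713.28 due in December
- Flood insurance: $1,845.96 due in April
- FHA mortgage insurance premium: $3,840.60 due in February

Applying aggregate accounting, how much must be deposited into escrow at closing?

$8,337.84

Cushion = 1 × $1,191.12 = $1,191.12
Trial balance (start $0, +$1,191.12 each month, − disbursements):
  Nov: +$1,191.12 → $1,191.12
  Dec: +$1,191.12 − $6,713.28 → -$4,331.04
  Jan: +$1,191.12 → -$3,139.92
  Feb: +$1,191.12 − $3,840.60 → -$5,789.40
  Mar: +$1,191.12 − $1,893.60 → -$6,491.88
  Apr: +$1,191.12 − $1,845.96 → -$7,146.72
  May: +$1,191.12 → -$5,955.60
  Jun: +$1,191.12 → -$4,764.48
  Jul: +$1,191.12 → -$3,573.36
  Aug: +$1,191.12 → -$2,382.24
  Sep: +$1,191.12 → -$1,191.12
  Oct: +$1,191.12 → $0.00
Lowest trial balance = -$7,146.72 (Apr)
Initial deposit = cushion − low point = $1,191.12 − (-$7,146.72) = $8,337.84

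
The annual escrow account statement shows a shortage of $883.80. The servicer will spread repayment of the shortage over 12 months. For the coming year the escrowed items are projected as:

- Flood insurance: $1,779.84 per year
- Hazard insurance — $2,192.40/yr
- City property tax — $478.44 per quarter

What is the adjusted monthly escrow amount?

$564.15

Flood insurance — $1,779.84 per year
Hazard insurance — $2,192.40 per year
City property tax — $478.44 × 4 = $1,913.76 per year
Annual escrow total = $1,779.84 + $2,192.40 + $1,913.76 = $5,886.00
Base monthly escrow = $5,886.00 / 12 = $490.50
Shortage spread = $883.80 ÷ 12 = $73.65/mo
Adjusted monthly = $490.50 + $73.65 = $564.15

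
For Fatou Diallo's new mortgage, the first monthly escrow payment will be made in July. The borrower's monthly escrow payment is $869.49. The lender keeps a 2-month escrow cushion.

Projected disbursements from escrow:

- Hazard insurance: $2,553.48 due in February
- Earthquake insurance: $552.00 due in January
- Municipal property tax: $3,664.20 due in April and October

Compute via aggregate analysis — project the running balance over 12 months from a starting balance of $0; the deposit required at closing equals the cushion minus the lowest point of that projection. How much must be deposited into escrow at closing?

Cushion = 2 × $869.49 = $1,738.98
Trial balance (start $0, +$869.49 each month, − disbursements):
  Jul: +$869.49 → $869.49
  Aug: +$869.49 → $1,738.98
  Sep: +$869.49 → $2,608.47
  Oct: +$869.49 − $3,664.20 → -$186.24
  Nov: +$869.49 → $683.25
  Dec: +$869.49 → $1,552.74
  Jan: +$869.49 − $552.00 → $1,870.23
  Feb: +$869.49 − $2,553.48 → $186.24
  Mar: +$869.49 → $1,055.73
  Apr: +$869.49 − $3,664.20 → -$1,738.98
  May: +$869.49 → -$869.49
  Jun: +$869.49 → $0.00
Lowest trial balance = -$1,738.98 (Apr)
Initial deposit = cushion − low point = $1,738.98 − (-$1,738.98) = $3,477.96

$3,477.96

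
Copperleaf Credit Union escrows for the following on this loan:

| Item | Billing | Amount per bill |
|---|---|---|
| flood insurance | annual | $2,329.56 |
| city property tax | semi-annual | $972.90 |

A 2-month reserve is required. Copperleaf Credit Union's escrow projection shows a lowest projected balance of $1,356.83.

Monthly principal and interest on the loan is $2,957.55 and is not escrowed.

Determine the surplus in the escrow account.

$644.27

Flood insurance = $2,329.56/yr
City property tax = $972.90 × 2 = $1,945.80/yr
Yearly total = $4,275.36
Base monthly escrow = $4,275.36 ÷ 12 = $356.28
Required cushion = 2 × $356.28 = $712.56
Excess over cushion: $1,356.83 − $712.56 = $644.27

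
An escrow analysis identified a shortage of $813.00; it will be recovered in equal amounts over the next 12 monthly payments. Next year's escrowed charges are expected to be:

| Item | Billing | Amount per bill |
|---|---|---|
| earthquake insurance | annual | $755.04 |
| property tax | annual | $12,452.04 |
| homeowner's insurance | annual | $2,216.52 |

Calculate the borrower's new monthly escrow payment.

$1,353.05

Earthquake insurance: $755.04
Property tax: $12,452.04
Homeowner's insurance: $2,216.52
Combined annual = $15,423.60
Monthly escrow = $15,423.60 / 12 = $1,285.30
Shortage per month = $813.00 / 12 = $67.75
New monthly escrow = $1,285.30 + $67.75 = $1,353.05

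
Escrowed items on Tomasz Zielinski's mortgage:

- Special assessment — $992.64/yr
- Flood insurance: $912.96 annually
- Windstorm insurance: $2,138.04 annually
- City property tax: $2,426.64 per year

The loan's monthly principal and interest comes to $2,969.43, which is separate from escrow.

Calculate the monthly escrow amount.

$539.19

Special assessment — $992.64/yr
Flood insurance — $912.96/yr
Windstorm insurance — $2,138.04/yr
City property tax — $2,426.64/yr
Total annual escrow = $992.64 + $912.96 + $2,138.04 + $2,426.64 = $6,470.28
Monthly = $6,470.28 ÷ 12 = $539.19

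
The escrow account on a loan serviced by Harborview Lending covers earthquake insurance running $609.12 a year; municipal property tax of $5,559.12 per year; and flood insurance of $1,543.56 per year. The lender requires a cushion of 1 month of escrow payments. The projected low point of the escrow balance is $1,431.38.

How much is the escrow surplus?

$788.73

Earthquake insurance — $609.12/yr
Municipal property tax — $5,559.12/yr
Flood insurance — $1,543.56/yr
Total annual escrow = $7,711.80
Base monthly escrow = $7,711.80 ÷ 12 = $642.65
Required reserve = 1 × $642.65 = $642.65
Surplus = $1,431.38 − $642.65 = $788.73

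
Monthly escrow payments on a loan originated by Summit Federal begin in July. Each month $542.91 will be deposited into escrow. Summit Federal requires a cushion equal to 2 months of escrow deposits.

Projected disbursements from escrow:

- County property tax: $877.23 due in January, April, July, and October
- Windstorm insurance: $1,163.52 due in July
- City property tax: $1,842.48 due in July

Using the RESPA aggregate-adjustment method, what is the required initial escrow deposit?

Cushion = 2 × $542.91 = $1,085.82
Trial balance (start $0, +$542.91 each month, − disbursements):
  Jul: +$542.91 − $3,883.23 → -$3,340.32
  Aug: +$542.91 → -$2,797.41
  Sep: +$542.91 → -$2,254.50
  Oct: +$542.91 − $877.23 → -$2,588.82
  Nov: +$542.91 → -$2,045.91
  Dec: +$542.91 → -$1,503.00
  Jan: +$542.91 − $877.23 → -$1,837.32
  Feb: +$542.91 → -$1,294.41
  Mar: +$542.91 → -$751.50
  Apr: +$542.91 − $877.23 → -$1,085.82
  May: +$542.91 → -$542.91
  Jun: +$542.91 → $0.00
Lowest trial balance = -$3,340.32 (Jul)
Initial deposit = cushion − low point = $1,085.82 − (-$3,340.32) = $4,426.14

$4,426.14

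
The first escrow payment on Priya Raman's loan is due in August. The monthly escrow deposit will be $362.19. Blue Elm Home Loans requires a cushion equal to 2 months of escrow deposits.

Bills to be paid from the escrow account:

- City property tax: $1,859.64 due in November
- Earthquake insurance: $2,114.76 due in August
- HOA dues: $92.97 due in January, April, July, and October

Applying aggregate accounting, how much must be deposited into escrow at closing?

Cushion = 2 × $362.19 = $724.38
Trial balance (start $0, +$362.19 each month, − disbursements):
  Aug: +$362.19 − $2,114.76 → -$1,752.57
  Sep: +$362.19 → -$1,390.38
  Oct: +$362.19 − $92.97 → -$1,121.16
  Nov: +$362.19 − $1,859.64 → -$2,618.61
  Dec: +$362.19 → -$2,256.42
  Jan: +$362.19 − $92.97 → -$1,987.20
  Feb: +$362.19 → -$1,625.01
  Mar: +$362.19 → -$1,262.82
  Apr: +$362.19 − $92.97 → -$993.60
  May: +$362.19 → -$631.41
  Jun: +$362.19 → -$269.22
  Jul: +$362.19 − $92.97 → $0.00
Lowest trial balance = -$2,618.61 (Nov)
Initial deposit = cushion − low point = $724.38 − (-$2,618.61) = $3,342.99

$3,342.99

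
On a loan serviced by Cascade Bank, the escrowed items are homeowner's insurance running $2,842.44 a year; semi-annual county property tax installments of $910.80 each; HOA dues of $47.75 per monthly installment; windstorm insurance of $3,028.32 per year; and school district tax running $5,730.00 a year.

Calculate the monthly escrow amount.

Homeowner's insurance: $2,842.44 annually
County property tax: $910.80 × 2 = $1,821.60 annually
HOA dues: $47.75 × 12 = $573.00 annually
Windstorm insurance: $3,028.32 annually
School district tax: $5,730.00 annually
Annual escrow total = $2,842.44 + $1,821.60 + $573.00 + $3,028.32 + $5,730.00 = $13,995.36
Base monthly escrow = $13,995.36 / 12 = $1,166.28

$1,166.28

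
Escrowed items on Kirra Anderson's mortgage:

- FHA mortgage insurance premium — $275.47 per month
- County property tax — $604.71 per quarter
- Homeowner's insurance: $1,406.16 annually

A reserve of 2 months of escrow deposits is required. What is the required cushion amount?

$1,188.44

FHA mortgage insurance premium — $275.47 × 12 = $3,305.64 per year
County property tax — $604.71 × 4 = $2,418.84 per year
Homeowner's insurance — $1,406.16 per year
Total annual escrow = $3,305.64 + $2,418.84 + $1,406.16 = $7,130.64
Base monthly escrow = $7,130.64 ÷ 12 = $594.22
Reserve = 2 × $594.22 = $1,188.44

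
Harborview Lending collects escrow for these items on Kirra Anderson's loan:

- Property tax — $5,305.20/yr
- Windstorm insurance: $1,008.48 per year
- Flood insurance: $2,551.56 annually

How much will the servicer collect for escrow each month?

Property tax — $5,305.20 per year
Windstorm insurance — $1,008.48 per year
Flood insurance — $2,551.56 per year
Annual escrow total = $5,305.20 + $1,008.48 + $2,551.56 = $8,865.24
Base monthly escrow = $8,865.24 ÷ 12 = $738.77

$738.77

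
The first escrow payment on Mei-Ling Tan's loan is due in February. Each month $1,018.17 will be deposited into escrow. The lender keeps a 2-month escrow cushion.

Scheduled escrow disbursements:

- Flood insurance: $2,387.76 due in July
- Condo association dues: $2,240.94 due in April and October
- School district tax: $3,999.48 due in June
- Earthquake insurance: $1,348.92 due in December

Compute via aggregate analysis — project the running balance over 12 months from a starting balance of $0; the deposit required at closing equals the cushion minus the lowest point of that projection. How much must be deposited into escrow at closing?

$4,555.50

Cushion = 2 × $1,018.17 = $2,036.34
Trial balance (start $0, +$1,018.17 each month, − disbursements):
  Feb: +$1,018.17 → $1,018.17
  Mar: +$1,018.17 → $2,036.34
  Apr: +$1,018.17 − $2,240.94 → $813.57
  May: +$1,018.17 → $1,831.74
  Jun: +$1,018.17 − $3,999.48 → -$1,149.57
  Jul: +$1,018.17 − $2,387.76 → -$2,519.16
  Aug: +$1,018.17 → -$1,500.99
  Sep: +$1,018.17 → -$482.82
  Oct: +$1,018.17 − $2,240.94 → -$1,705.59
  Nov: +$1,018.17 → -$687.42
  Dec: +$1,018.17 − $1,348.92 → -$1,018.17
  Jan: +$1,018.17 → $0.00
Lowest trial balance = -$2,519.16 (Jul)
Initial deposit = cushion − low point = $2,036.34 − (-$2,519.16) = $4,555.50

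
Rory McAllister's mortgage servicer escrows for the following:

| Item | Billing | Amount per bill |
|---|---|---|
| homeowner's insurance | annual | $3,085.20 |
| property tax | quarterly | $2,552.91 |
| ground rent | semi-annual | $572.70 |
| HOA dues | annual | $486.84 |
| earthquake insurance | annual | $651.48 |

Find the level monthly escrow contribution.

$1,298.38

Homeowner's insurance: $3,085.20/yr
Property tax: $2,552.91 × 4 = $10,211.64/yr
Ground rent: $572.70 × 2 = $1,145.40/yr
HOA dues: $486.84/yr
Earthquake insurance: $651.48/yr
Total annual escrow = $3,085.20 + $10,211.64 + $1,145.40 + $486.84 + $651.48 = $15,580.56
Monthly escrow = $15,580.56 / 12 = $1,298.38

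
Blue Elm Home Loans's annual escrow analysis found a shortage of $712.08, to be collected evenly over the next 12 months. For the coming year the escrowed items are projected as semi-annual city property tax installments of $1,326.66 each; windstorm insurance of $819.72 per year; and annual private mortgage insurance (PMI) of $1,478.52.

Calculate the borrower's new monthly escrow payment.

$471.97

City property tax: $1,326.66 × 2 = $2,653.32 per year
Windstorm insurance: $819.72 per year
Private mortgage insurance (PMI): $1,478.52 per year
Total per year = $2,653.32 + $819.72 + $1,478.52 = $4,951.56
Monthly escrow = $4,951.56 ÷ 12 = $412.63
Shortage per month = $712.08 / 12 = $59.34
Adjusted monthly = $412.63 + $59.34 = $471.97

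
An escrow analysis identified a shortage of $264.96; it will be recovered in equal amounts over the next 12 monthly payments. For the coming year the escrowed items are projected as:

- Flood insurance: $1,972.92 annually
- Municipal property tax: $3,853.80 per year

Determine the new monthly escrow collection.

$507.64

Flood insurance — $1,972.92/yr
Municipal property tax — $3,853.80/yr
Total annual escrow = $5,826.72
Monthly = $5,826.72 / 12 = $485.56
Monthly shortage recovery: $264.96 / 12 = $22.08
Adjusted monthly = $485.56 + $22.08 = $507.64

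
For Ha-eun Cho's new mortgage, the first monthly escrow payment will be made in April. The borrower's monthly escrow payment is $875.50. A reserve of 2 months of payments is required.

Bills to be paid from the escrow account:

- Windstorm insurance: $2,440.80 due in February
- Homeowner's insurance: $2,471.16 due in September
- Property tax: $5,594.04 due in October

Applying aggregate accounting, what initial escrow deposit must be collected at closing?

Cushion = 2 × $875.50 = $1,751.00
Trial balance (start $0, +$875.50 each month, − disbursements):
  Apr: +$875.50 → $875.50
  May: +$875.50 → $1,751.00
  Jun: +$875.50 → $2,626.50
  Jul: +$875.50 → $3,502.00
  Aug: +$875.50 → $4,377.50
  Sep: +$875.50 − $2,471.16 → $2,781.84
  Oct: +$875.50 − $5,594.04 → -$1,936.70
  Nov: +$875.50 → -$1,061.20
  Dec: +$875.50 → -$185.70
  Jan: +$875.50 → $689.80
  Feb: +$875.50 − $2,440.80 → -$875.50
  Mar: +$875.50 → $0.00
Lowest trial balance = -$1,936.70 (Oct)
Initial deposit = cushion − low point = $1,751.00 − (-$1,936.70) = $3,687.70

$3,687.70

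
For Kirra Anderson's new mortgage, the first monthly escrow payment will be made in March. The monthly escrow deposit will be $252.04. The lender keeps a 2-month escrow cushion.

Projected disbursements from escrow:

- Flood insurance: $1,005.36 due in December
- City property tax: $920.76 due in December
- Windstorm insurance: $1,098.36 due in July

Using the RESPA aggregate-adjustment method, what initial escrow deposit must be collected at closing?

$1,008.16

Cushion = 2 × $252.04 = $504.08
Trial balance (start $0, +$252.04 each month, − disbursements):
  Mar: +$252.04 → $252.04
  Apr: +$252.04 → $504.08
  May: +$252.04 → $756.12
  Jun: +$252.04 → $1,008.16
  Jul: +$252.04 − $1,098.36 → $161.84
  Aug: +$252.04 → $413.88
  Sep: +$252.04 → $665.92
  Oct: +$252.04 → $917.96
  Nov: +$252.04 → $1,170.00
  Dec: +$252.04 − $1,926.12 → -$504.08
  Jan: +$252.04 → -$252.04
  Feb: +$252.04 → $0.00
Lowest trial balance = -$504.08 (Dec)
Initial deposit = cushion − low point = $504.08 − (-$504.08) = $1,008.16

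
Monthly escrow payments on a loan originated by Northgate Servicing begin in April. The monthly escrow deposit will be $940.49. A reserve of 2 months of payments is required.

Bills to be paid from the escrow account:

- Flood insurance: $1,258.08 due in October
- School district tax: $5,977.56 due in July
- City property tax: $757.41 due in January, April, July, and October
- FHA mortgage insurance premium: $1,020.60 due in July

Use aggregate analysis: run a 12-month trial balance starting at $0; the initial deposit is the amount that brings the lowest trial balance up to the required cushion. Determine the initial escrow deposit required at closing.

Cushion = 2 × $940.49 = $1,880.98
Trial balance (start $0, +$940.49 each month, − disbursements):
  Apr: +$940.49 − $757.41 → $183.08
  May: +$940.49 → $1,123.57
  Jun: +$940.49 → $2,064.06
  Jul: +$940.49 − $7,755.57 → -$4,751.02
  Aug: +$940.49 → -$3,810.53
  Sep: +$940.49 → -$2,870.04
  Oct: +$940.49 − $2,015.49 → -$3,945.04
  Nov: +$940.49 → -$3,004.55
  Dec: +$940.49 → -$2,064.06
  Jan: +$940.49 − $757.41 → -$1,880.98
  Feb: +$940.49 → -$940.49
  Mar: +$940.49 → $0.00
Lowest trial balance = -$4,751.02 (Jul)
Initial deposit = cushion − low point = $1,880.98 − (-$4,751.02) = $6,632.00

$6,632.00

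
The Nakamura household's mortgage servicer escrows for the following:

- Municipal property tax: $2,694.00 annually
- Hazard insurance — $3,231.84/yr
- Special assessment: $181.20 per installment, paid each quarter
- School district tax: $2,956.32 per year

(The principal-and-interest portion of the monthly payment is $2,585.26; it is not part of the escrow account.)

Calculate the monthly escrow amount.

$800.58

Municipal property tax: $2,694.00/yr
Hazard insurance: $3,231.84/yr
Special assessment: $181.20 × 4 = $724.80/yr
School district tax: $2,956.32/yr
Total annual escrow = $2,694.00 + $3,231.84 + $724.80 + $2,956.32 = $9,606.96
Base monthly escrow = $9,606.96 / 12 = $800.58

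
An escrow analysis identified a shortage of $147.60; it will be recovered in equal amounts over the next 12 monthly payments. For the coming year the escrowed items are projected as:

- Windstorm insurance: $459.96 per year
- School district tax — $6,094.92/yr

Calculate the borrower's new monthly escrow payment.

Windstorm insurance = $459.96 annually
School district tax = $6,094.92 annually
Annual escrow total = $459.96 + $6,094.92 = $6,554.88
Base monthly escrow = $6,554.88 ÷ 12 = $546.24
Shortage per month = $147.60 / 12 = $12.30
Adjusted monthly = $546.24 + $12.30 = $558.54

$558.54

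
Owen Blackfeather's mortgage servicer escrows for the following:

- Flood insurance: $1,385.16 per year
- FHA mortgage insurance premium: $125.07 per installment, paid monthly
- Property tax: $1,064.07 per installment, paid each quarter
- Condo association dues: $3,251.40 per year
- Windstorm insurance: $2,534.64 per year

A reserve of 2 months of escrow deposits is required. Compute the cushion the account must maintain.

Flood insurance — $1,385.16 annually
FHA mortgage insurance premium — $125.07 × 12 = $1,500.84 annually
Property tax — $1,064.07 × 4 = $4,256.28 annually
Condo association dues — $3,251.40 annually
Windstorm insurance — $2,534.64 annually
Total annual escrow = $1,385.16 + $1,500.84 + $4,256.28 + $3,251.40 + $2,534.64 = $12,928.32
Base monthly escrow = $12,928.32 ÷ 12 = $1,077.36
Reserve = 2 × $1,077.36 = $2,154.72

$2,154.72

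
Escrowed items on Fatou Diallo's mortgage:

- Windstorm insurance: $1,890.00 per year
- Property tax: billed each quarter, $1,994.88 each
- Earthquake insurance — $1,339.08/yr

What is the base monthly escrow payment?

$934.05

Windstorm insurance — $1,890.00 annually
Property tax — $1,994.88 × 4 = $7,979.52 annually
Earthquake insurance — $1,339.08 annually
Total per year = $1,890.00 + $7,979.52 + $1,339.08 = $11,208.60
Base monthly escrow = $11,208.60 / 12 = $934.05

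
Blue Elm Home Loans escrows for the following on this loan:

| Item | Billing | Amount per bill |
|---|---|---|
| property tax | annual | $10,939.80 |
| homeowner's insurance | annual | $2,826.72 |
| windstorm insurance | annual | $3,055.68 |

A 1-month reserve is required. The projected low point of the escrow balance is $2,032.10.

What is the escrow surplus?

$630.25

Property tax = $10,939.80
Homeowner's insurance = $2,826.72
Windstorm insurance = $3,055.68
Total annual escrow = $10,939.80 + $2,826.72 + $3,055.68 = $16,822.20
Monthly = $16,822.20 / 12 = $1,401.85
Cushion = 1 × $1,401.85 = $1,401.85
Excess over cushion: $2,032.10 − $1,401.85 = $630.25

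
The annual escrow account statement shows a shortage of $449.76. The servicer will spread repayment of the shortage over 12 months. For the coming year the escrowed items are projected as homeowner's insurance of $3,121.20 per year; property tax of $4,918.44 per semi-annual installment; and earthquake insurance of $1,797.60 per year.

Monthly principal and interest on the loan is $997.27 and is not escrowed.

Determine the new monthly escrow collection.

Homeowner's insurance: $3,121.20 annually
Property tax: $4,918.44 × 2 = $9,836.88 annually
Earthquake insurance: $1,797.60 annually
Total per year = $14,755.68
Monthly = $14,755.68 / 12 = $1,229.64
Monthly shortage recovery: $449.76 / 12 = $37.48
Adjusted monthly = $1,229.64 + $37.48 = $1,267.12

$1,267.12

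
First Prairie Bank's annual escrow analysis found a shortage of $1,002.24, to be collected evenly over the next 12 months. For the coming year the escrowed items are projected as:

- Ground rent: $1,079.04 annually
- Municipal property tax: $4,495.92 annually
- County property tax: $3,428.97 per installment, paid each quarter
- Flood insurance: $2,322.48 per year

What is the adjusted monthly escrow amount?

$1,884.63

Ground rent = $1,079.04 annually
Municipal property tax = $4,495.92 annually
County property tax = $3,428.97 × 4 = $13,715.88 annually
Flood insurance = $2,322.48 annually
Yearly total = $1,079.04 + $4,495.92 + $13,715.88 + $2,322.48 = $21,613.32
Base monthly escrow = $21,613.32 ÷ 12 = $1,801.11
Monthly shortage recovery: $1,002.24 ÷ 12 = $83.52
New monthly escrow = $1,801.11 + $83.52 = $1,884.63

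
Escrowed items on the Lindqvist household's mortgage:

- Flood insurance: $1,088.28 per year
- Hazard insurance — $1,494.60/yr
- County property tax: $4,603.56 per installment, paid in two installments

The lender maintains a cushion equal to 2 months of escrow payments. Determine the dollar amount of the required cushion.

$1,965.00

Flood insurance = $1,088.28 annually
Hazard insurance = $1,494.60 annually
County property tax = $4,603.56 × 2 = $9,207.12 annually
Total annual escrow = $11,790.00
Base monthly escrow = $11,790.00 ÷ 12 = $982.50
Cushion = 2 × $982.50 = $1,965.00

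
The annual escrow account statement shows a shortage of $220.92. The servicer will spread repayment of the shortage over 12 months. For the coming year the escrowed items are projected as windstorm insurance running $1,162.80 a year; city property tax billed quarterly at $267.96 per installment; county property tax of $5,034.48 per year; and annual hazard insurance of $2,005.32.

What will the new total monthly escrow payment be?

Windstorm insurance: $1,162.80
City property tax: $267.96 × 4 = $1,071.84
County property tax: $5,034.48
Hazard insurance: $2,005.32
Total per year = $1,162.80 + $1,071.84 + $5,034.48 + $2,005.32 = $9,274.44
Monthly = $9,274.44 ÷ 12 = $772.87
Monthly shortage recovery: $220.92 ÷ 12 = $18.41
Adjusted monthly = $772.87 + $18.41 = $791.28

$791.28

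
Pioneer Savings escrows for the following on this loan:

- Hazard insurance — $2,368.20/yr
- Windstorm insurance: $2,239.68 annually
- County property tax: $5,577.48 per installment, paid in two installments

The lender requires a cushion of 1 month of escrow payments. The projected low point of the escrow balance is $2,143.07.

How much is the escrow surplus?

$829.50

Hazard insurance — $2,368.20 annually
Windstorm insurance — $2,239.68 annually
County property tax — $5,577.48 × 2 = $11,154.96 annually
Combined annual = $2,368.20 + $2,239.68 + $11,154.96 = $15,762.84
Per month = $15,762.84 / 12 = $1,313.57
Required reserve = 1 × $1,313.57 = $1,313.57
Excess over cushion: $2,143.07 − $1,313.57 = $829.50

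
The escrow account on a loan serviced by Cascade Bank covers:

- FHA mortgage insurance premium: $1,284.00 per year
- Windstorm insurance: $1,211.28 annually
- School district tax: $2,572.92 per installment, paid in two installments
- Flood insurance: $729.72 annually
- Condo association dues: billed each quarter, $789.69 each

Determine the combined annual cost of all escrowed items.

$11,529.60

FHA mortgage insurance premium = $1,284.00 annually
Windstorm insurance = $1,211.28 annually
School district tax = $2,572.92 × 2 = $5,145.84 annually
Flood insurance = $729.72 annually
Condo association dues = $789.69 × 4 = $3,158.76 annually
Combined annual = $1,284.00 + $1,211.28 + $5,145.84 + $729.72 + $3,158.76 = $11,529.60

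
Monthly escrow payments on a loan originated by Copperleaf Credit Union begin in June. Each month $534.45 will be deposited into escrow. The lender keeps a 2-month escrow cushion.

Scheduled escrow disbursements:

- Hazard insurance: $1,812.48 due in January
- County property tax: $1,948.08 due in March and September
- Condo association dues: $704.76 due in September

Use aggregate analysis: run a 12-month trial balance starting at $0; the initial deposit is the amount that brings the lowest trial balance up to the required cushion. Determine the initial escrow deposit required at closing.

$2,137.80

Cushion = 2 × $534.45 = $1,068.90
Trial balance (start $0, +$534.45 each month, − disbursements):
  Jun: +$534.45 → $534.45
  Jul: +$534.45 → $1,068.90
  Aug: +$534.45 → $1,603.35
  Sep: +$534.45 − $2,652.84 → -$515.04
  Oct: +$534.45 → $19.41
  Nov: +$534.45 → $553.86
  Dec: +$534.45 → $1,088.31
  Jan: +$534.45 − $1,812.48 → -$189.72
  Feb: +$534.45 → $344.73
  Mar: +$534.45 − $1,948.08 → -$1,068.90
  Apr: +$534.45 → -$534.45
  May: +$534.45 → $0.00
Lowest trial balance = -$1,068.90 (Mar)
Initial deposit = cushion − low point = $1,068.90 − (-$1,068.90) = $2,137.80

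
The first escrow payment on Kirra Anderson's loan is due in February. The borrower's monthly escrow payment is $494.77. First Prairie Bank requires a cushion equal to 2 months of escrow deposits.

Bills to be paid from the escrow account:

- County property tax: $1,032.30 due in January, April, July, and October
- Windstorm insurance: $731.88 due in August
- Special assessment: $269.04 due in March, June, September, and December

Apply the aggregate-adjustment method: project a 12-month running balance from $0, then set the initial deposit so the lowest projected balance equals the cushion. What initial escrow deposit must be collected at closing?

$1,172.51

Cushion = 2 × $494.77 = $989.54
Trial balance (start $0, +$494.77 each month, − disbursements):
  Feb: +$494.77 → $494.77
  Mar: +$494.77 − $269.04 → $720.50
  Apr: +$494.77 − $1,032.30 → $182.97
  May: +$494.77 → $677.74
  Jun: +$494.77 − $269.04 → $903.47
  Jul: +$494.77 − $1,032.30 → $365.94
  Aug: +$494.77 − $731.88 → $128.83
  Sep: +$494.77 − $269.04 → $354.56
  Oct: +$494.77 − $1,032.30 → -$182.97
  Nov: +$494.77 → $311.80
  Dec: +$494.77 − $269.04 → $537.53
  Jan: +$494.77 − $1,032.30 → $0.00
Lowest trial balance = -$182.97 (Oct)
Initial deposit = cushion − low point = $989.54 − (-$182.97) = $1,172.51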